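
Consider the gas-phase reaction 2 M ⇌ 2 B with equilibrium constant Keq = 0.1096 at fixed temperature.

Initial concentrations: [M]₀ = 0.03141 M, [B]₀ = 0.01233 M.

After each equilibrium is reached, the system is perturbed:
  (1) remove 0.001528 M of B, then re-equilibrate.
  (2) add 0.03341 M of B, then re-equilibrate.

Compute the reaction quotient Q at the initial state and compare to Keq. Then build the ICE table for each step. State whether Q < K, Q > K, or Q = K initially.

Q₀ = 0.1541; Q > K (proceeds reverse)

Q₀ = 0.1541 vs Keq = 0.1096 ⇒ Q>K, reverse
Step 1:
                  M         B
  I         0.03141   0.01233
  C        0.001451 -0.001451
  E         0.03286   0.01088
  solve Keq expr → x = -7.2553e-04; check Q = 0.1096
Then remove 0.001528 M of B.
Step 2:
                  M         B
  I         0.03286  0.009351
  C       -0.001148  0.001148
  E         0.03171    0.0105
  solve Keq expr → x = 5.7398e-04; check Q = 0.1096
Then add 0.03341 M of B.
Step 3:
                  M         B
  I         0.03171   0.04391
  C          0.0251   -0.0251
  E         0.05681   0.01881
  solve Keq expr → x = -0.01255; check Q = 0.1096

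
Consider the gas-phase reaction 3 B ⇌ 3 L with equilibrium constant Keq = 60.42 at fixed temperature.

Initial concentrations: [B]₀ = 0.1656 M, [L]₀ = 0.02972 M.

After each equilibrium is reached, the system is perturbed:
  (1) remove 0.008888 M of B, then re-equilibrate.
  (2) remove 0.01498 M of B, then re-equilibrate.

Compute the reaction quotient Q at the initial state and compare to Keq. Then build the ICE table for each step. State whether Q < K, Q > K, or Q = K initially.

Q₀ = 0.005781; Q < K (proceeds forward)

Q₀ = 0.005781 vs Keq = 60.42 ⇒ Q<K, forward
Step 1:
                    B           L
  I            0.1656     0.02972
  C           -0.1259      0.1259
  E           0.03967      0.1557
  solve Keq expr → x = 0.04198; check Q = 60.42
Then remove 0.008888 M of B.
Step 2:
                    B           L
  I           0.03078      0.1557
  C          0.007083   -0.007083
  E           0.03786      0.1486
  solve Keq expr → x = -0.002361; check Q = 60.42
Then remove 0.01498 M of B.
Step 3:
                    B           L
  I           0.02288      0.1486
  C           0.01194    -0.01194
  E           0.03482      0.1366
  solve Keq expr → x = -0.003979; check Q = 60.42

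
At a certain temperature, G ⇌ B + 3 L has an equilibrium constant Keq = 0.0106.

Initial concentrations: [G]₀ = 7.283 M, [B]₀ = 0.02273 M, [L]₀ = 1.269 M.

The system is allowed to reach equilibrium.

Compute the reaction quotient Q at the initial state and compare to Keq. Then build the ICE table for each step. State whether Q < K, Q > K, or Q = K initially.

Q₀ = 0.006378; Q < K (proceeds forward)

Q₀ = 0.006378 vs Keq = 0.0106 ⇒ Q<K, forward
Step 1:
                    G           B           L
  Initial       7.283     0.02273       1.269
  Change     -0.01196     0.01196     0.03588
  Equil         7.271     0.03469       1.305
  solve Keq expr → x = 0.01196; check Q = 0.0106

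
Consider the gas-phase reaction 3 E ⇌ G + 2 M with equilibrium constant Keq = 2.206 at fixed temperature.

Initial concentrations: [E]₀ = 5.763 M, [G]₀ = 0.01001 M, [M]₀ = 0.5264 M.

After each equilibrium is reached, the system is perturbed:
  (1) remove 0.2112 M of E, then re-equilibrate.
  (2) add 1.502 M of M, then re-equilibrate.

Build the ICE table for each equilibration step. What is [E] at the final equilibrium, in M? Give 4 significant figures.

Q₀ = 1.4492e-05 vs Keq = 2.206 ⇒ Q<K, forward
Step 1:
                   E          G          M
  Initial      5.763    0.01001     0.5264
  Change      -3.947      1.316      2.631
  Equil        1.816      1.326      3.158
  solve Keq expr → x = 1.316; check Q = 2.206
Then remove 0.2112 M of E.
Step 2:
                   E          G          M
  Initial      1.605      1.326      3.158
  Change        0.15      -0.05       -0.1
  Equil        1.755      1.276      3.058
  solve Keq expr → x = -0.05; check Q = 2.206
Then add 1.502 M of M.
Step 3:
                   E          G          M
  Initial      1.755      1.276       4.56
  Change      0.3762    -0.1254    -0.2508
  Equil        2.131       1.15      4.309
  solve Keq expr → x = -0.1254; check Q = 2.206

[E]_eq = 2.131 M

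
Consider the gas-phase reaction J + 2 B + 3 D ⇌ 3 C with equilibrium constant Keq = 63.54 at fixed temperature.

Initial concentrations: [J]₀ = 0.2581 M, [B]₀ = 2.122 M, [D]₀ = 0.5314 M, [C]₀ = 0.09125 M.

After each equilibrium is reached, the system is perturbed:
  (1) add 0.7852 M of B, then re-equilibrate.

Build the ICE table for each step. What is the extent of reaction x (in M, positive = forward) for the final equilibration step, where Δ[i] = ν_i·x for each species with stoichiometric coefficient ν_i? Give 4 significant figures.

x = 0.007628 M

Q₀ = 0.004357 vs Keq = 63.54 ⇒ Q<K, forward
Step 1:
                  J         B         D         C
  Initial    0.2581     2.122    0.5314   0.09125
  Change    -0.1263   -0.2526   -0.3789    0.3789
  Equil      0.1318     1.869    0.1525    0.4701
  solve Keq expr → x = 0.1263; check Q = 63.54
Then add 0.7852 M of B.
Step 2:
                  J         B         D         C
  Initial    0.1318     2.655    0.1525    0.4701
  Change  -0.007628  -0.01526  -0.02288   0.02288
  Equil      0.1242     2.639    0.1297     0.493
  solve Keq expr → x = 0.007628; check Q = 63.54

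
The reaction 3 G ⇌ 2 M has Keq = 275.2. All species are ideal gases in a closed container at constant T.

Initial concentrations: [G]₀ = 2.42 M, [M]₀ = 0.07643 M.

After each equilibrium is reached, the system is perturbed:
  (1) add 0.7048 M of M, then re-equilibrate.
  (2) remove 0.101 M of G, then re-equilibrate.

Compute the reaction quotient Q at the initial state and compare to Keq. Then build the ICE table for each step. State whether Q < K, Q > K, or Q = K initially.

Q₀ = 4.1217e-04 vs Keq = 275.2 ⇒ Q<K, forward
Step 1:
                   G          M
  I             2.42    0.07643
  C           -2.214      1.476
  E           0.2061      1.552
  solve Keq expr → x = 0.738; check Q = 275.2
Then add 0.7048 M of M.
Step 2:
                   G          M
  I           0.2061      2.257
  C          0.05552   -0.03702
  E           0.2616       2.22
  solve Keq expr → x = -0.01851; check Q = 275.2
Then remove 0.101 M of G.
Step 3:
                   G          M
  I           0.1606       2.22
  C          0.09595   -0.06397
  E           0.2566      2.156
  solve Keq expr → x = -0.03198; check Q = 275.2

Q₀ = 4.1217e-04; Q < K (proceeds forward)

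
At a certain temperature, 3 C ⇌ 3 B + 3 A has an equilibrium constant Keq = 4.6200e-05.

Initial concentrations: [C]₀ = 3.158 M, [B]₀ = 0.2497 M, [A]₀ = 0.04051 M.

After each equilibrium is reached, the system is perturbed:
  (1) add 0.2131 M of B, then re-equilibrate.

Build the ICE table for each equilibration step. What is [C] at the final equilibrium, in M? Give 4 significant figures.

Q₀ = 3.2863e-08 vs Keq = 4.6200e-05 ⇒ Q<K, forward
Step 1:
                  C         B         A
  Initial     3.158    0.2497   0.04051
  Change    -0.1972    0.1972    0.1972
  Equil       2.961    0.4469    0.2377
  solve Keq expr → x = 0.06574; check Q = 4.6200e-05
Then add 0.2131 M of B.
Step 2:
                  C         B         A
  Initial     2.961      0.66    0.2377
  Change    0.05784  -0.05784  -0.05784
  Equil       3.019    0.6022    0.1799
  solve Keq expr → x = -0.01928; check Q = 4.6200e-05

[C]_eq = 3.019 M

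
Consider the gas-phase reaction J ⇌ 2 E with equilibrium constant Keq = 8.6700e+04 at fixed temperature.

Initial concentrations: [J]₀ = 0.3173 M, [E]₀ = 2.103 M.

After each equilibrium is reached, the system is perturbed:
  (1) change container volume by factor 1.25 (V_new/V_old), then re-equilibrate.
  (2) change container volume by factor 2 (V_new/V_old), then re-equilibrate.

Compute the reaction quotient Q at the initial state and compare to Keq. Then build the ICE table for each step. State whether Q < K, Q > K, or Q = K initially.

Q₀ = 13.94; Q < K (proceeds forward)

Q₀ = 13.94 vs Keq = 8.6700e+04 ⇒ Q<K, forward
Step 1:
                   J          E
  Initial     0.3173      2.103
  Change     -0.3172     0.6344
  Equil   8.6430e-05      2.737
  solve Keq expr → x = 0.3172; check Q = 8.6700e+04
Then change container volume by factor 1.25 (V_new/V_old).
Step 2:
                   J          E
  Initial 6.9144e-05       2.19
  Change  -1.3827e-05 2.7655e-05
  Equil   5.5317e-05       2.19
  solve Keq expr → x = 1.3827e-05; check Q = 8.6700e+04
Then change container volume by factor 2 (V_new/V_old).
Step 3:
                   J          E
  Initial 2.7658e-05      1.095
  Change  -1.3828e-05 2.7657e-05
  Equil   1.3830e-05      1.095
  solve Keq expr → x = 1.3828e-05; check Q = 8.6700e+04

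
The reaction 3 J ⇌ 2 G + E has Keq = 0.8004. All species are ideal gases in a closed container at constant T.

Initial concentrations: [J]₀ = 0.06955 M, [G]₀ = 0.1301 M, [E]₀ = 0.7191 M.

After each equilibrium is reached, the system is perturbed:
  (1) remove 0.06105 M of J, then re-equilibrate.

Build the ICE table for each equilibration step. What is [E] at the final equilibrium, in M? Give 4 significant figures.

[E]_eq = 0.6791 M

Q₀ = 36.18 vs Keq = 0.8004 ⇒ Q>K, reverse
Step 1:
                  J         G         E
  init      0.06955    0.1301    0.7191
  Δ         0.09106  -0.06071  -0.03035
  eq         0.1606   0.06939    0.6887
  solve Keq expr → x = -0.03035; check Q = 0.8004
Then remove 0.06105 M of J.
Step 2:
                  J         G         E
  init      0.09956   0.06939    0.6887
  Δ         0.02901  -0.01934 -0.009669
  eq         0.1286   0.05005    0.6791
  solve Keq expr → x = -0.009669; check Q = 0.8004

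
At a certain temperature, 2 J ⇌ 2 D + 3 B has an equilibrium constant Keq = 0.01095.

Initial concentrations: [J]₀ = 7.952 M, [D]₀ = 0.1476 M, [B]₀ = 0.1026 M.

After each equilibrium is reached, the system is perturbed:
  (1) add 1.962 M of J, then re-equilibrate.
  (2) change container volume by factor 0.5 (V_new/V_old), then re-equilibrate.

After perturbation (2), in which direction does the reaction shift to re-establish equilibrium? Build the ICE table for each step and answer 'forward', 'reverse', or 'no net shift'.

Direction: reverse

Q₀ = 3.7210e-07 vs Keq = 0.01095 ⇒ Q<K, forward
Step 1:
                  J         D         B
  Initial     7.952    0.1476    0.1026
  Change    -0.6067    0.6067      0.91
  Equil       7.345    0.7543     1.013
  solve Keq expr → x = 0.3033; check Q = 0.01095
Then add 1.962 M of J.
Step 2:
                  J         D         B
  Initial     9.307    0.7543     1.013
  Change   -0.06774   0.06774    0.1016
  Equil        9.24     0.822     1.114
  solve Keq expr → x = 0.03387; check Q = 0.01095
Then change container volume by factor 0.5 (V_new/V_old).
Step 3:
                  J         D         B
  Initial     18.48     1.644     2.228
  Change     0.5142   -0.5142   -0.7713
  Equil       18.99      1.13     1.457
  solve Keq expr → x = -0.2571; check Q = 0.01095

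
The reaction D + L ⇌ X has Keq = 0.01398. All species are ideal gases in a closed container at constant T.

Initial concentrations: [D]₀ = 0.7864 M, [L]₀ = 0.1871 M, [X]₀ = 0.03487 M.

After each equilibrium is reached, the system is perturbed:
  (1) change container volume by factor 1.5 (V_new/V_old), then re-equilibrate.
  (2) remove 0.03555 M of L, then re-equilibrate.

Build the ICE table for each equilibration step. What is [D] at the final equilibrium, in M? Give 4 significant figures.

[D]_eq = 0.5467 M

Q₀ = 0.237 vs Keq = 0.01398 ⇒ Q>K, reverse
Step 1:
                  D         L         X
  Initial    0.7864    0.1871   0.03487
  Change    0.03236   0.03236  -0.03236
  Equil      0.8188    0.2195  0.002512
  solve Keq expr → x = -0.03236; check Q = 0.01398
Then change container volume by factor 1.5 (V_new/V_old).
Step 2:
                  D         L         X
  Initial    0.5458    0.1463  0.001675
  Change  5.5286e-04 5.5286e-04 -5.5286e-04
  Equil      0.5464    0.1469  0.001122
  solve Keq expr → x = -5.5286e-04; check Q = 0.01398
Then remove 0.03555 M of L.
Step 3:
                  D         L         X
  Initial    0.5464    0.1113  0.001122
  Change  2.6908e-04 2.6908e-04 -2.6908e-04
  Equil      0.5467    0.1116 8.5271e-04
  solve Keq expr → x = -2.6908e-04; check Q = 0.01398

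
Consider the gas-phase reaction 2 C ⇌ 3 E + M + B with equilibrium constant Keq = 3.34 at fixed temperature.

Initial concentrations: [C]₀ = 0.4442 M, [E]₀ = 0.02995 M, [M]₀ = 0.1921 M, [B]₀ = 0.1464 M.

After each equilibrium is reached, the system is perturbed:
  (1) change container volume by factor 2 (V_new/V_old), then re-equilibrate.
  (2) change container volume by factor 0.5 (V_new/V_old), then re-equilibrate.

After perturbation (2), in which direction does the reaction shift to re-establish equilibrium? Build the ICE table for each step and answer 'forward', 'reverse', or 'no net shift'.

Q₀ = 3.8291e-06 vs Keq = 3.34 ⇒ Q<K, forward
Step 1:
                  C         E         M         B
  init       0.4442   0.02995    0.1921    0.1464
  Δ         -0.3615    0.5422    0.1807    0.1807
  eq        0.08271    0.5722    0.3728    0.3271
  solve Keq expr → x = 0.1807; check Q = 3.34
Then change container volume by factor 2 (V_new/V_old).
Step 2:
                  C         E         M         B
  init      0.04136    0.2861    0.1864    0.1636
  Δ        -0.02289   0.03433   0.01144   0.01144
  eq        0.01847    0.3204    0.1979     0.175
  solve Keq expr → x = 0.01144; check Q = 3.34
Then change container volume by factor 0.5 (V_new/V_old).
Step 3:
                  C         E         M         B
  init      0.03694    0.6408    0.3957      0.35
  Δ         0.04577  -0.06866  -0.02289  -0.02289
  eq        0.08271    0.5722    0.3728    0.3271
  solve Keq expr → x = -0.02289; check Q = 3.34

Direction: reverse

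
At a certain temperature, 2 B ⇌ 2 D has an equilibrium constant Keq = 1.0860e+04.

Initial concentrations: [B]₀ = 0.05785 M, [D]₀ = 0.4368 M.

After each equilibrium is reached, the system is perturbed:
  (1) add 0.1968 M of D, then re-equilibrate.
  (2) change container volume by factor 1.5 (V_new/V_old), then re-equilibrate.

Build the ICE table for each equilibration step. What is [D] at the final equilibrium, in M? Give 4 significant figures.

Q₀ = 57.01 vs Keq = 1.0860e+04 ⇒ Q<K, forward
Step 1:
                  B         D
  init      0.05785    0.4368
  Δ        -0.05315   0.05315
  eq       0.004701    0.4899
  solve Keq expr → x = 0.02657; check Q = 1.0860e+04
Then add 0.1968 M of D.
Step 2:
                  B         D
  init     0.004701    0.6867
  Δ        0.001871 -0.001871
  eq       0.006572    0.6849
  solve Keq expr → x = -9.3526e-04; check Q = 1.0860e+04
Then change container volume by factor 1.5 (V_new/V_old).
Step 3:
                  B         D
  init     0.004381    0.4566
  Δ               0         0
  eq       0.004381    0.4566
  solve Keq expr → x = 0; check Q = 1.0860e+04

[D]_eq = 0.4566 M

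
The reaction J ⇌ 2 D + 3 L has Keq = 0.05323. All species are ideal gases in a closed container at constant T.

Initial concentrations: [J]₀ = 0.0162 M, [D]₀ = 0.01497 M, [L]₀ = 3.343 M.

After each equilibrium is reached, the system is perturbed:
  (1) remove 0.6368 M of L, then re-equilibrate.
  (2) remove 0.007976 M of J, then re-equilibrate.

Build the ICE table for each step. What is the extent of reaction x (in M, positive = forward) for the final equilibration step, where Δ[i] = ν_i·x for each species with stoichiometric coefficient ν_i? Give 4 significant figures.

Q₀ = 0.5168 vs Keq = 0.05323 ⇒ Q>K, reverse
Step 1:
                   J          D          L
  I           0.0162    0.01497      3.343
  C         0.004737  -0.009473   -0.01421
  E          0.02094   0.005497      3.329
  solve Keq expr → x = -0.004737; check Q = 0.05323
Then remove 0.6368 M of L.
Step 2:
                   J          D          L
  I          0.02094   0.005497      2.692
  C       -9.3925e-04   0.001878   0.002818
  E             0.02   0.007375      2.695
  solve Keq expr → x = 9.3925e-04; check Q = 0.05323
Then remove 0.007976 M of J.
Step 3:
                   J          D          L
  I          0.01202   0.007375      2.695
  C       7.3834e-04  -0.001477  -0.002215
  E          0.01276   0.005899      2.693
  solve Keq expr → x = -7.3834e-04; check Q = 0.05323

x = -7.3834e-04 M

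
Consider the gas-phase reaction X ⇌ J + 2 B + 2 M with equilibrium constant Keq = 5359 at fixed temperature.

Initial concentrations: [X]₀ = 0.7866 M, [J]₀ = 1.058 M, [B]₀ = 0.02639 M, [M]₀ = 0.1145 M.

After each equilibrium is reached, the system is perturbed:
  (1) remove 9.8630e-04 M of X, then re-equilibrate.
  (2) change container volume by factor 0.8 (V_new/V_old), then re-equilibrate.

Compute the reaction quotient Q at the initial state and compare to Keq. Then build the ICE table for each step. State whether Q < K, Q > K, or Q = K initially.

Q₀ = 1.2281e-05; Q < K (proceeds forward)

Q₀ = 1.2281e-05 vs Keq = 5359 ⇒ Q<K, forward
Step 1:
                   X          J          B          M
  Initial     0.7866      1.058    0.02639     0.1145
  Change     -0.7841     0.7841      1.568      1.568
  Equil     0.002475      1.842      1.595      1.683
  solve Keq expr → x = 0.7841; check Q = 5359
Then remove 9.8630e-04 M of X.
Step 2:
                   X          J          B          M
  Initial   0.001489      1.842      1.595      1.683
  Change  9.7325e-04 -9.7325e-04  -0.001947  -0.001947
  Equil     0.002462      1.841      1.593      1.681
  solve Keq expr → x = -9.7325e-04; check Q = 5359
Then change container volume by factor 0.8 (V_new/V_old).
Step 3:
                   X          J          B          M
  Initial   0.003078      2.301      1.991      2.101
  Change    0.004297  -0.004297  -0.008594  -0.008594
  Equil     0.007374      2.297      1.982      2.092
  solve Keq expr → x = -0.004297; check Q = 5359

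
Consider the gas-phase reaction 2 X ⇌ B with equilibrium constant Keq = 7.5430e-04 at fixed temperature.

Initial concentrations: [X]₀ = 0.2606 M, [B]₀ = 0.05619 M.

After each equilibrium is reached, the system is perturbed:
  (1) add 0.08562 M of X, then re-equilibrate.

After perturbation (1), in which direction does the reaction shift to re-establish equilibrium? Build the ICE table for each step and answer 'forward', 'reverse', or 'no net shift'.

Q₀ = 0.8274 vs Keq = 7.5430e-04 ⇒ Q>K, reverse
Step 1:
                  X         B
  Initial    0.2606   0.05619
  Change     0.1122  -0.05609
  Equil      0.3728 1.0482e-04
  solve Keq expr → x = -0.05609; check Q = 7.5430e-04
Then add 0.08562 M of X.
Step 2:
                  X         B
  Initial    0.4584 1.0482e-04
  Change  -1.0721e-04 5.3605e-05
  Equil      0.4583 1.5842e-04
  solve Keq expr → x = 5.3605e-05; check Q = 7.5430e-04

Direction: forward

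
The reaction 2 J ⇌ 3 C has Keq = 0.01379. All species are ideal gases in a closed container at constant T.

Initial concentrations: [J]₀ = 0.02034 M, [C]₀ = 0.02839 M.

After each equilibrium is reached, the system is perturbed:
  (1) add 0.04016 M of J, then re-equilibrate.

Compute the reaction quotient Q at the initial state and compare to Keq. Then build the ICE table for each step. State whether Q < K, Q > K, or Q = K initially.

Q₀ = 0.05531 vs Keq = 0.01379 ⇒ Q>K, reverse
Step 1:
                   J          C
  init       0.02034    0.02839
  Δ         0.005099  -0.007648
  eq         0.02544    0.02074
  solve Keq expr → x = -0.002549; check Q = 0.01379
Then add 0.04016 M of J.
Step 2:
                   J          C
  init        0.0656    0.02074
  Δ        -0.009578    0.01437
  eq         0.05602    0.03511
  solve Keq expr → x = 0.004789; check Q = 0.01379

Q₀ = 0.05531; Q > K (proceeds reverse)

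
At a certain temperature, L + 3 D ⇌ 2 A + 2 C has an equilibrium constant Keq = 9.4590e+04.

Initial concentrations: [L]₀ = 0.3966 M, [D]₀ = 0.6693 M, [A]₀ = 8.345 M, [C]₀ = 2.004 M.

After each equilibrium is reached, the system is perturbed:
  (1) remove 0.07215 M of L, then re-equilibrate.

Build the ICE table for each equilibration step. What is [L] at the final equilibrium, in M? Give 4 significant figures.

[L]_eq = 0.1931 M

Q₀ = 2352 vs Keq = 9.4590e+04 ⇒ Q<K, forward
Step 1:
                   L          D          A          C
  init        0.3966     0.6693      8.345      2.004
  Δ          -0.1393    -0.4178     0.2785     0.2785
  eq          0.2573     0.2515      8.624      2.283
  solve Keq expr → x = 0.1393; check Q = 9.4590e+04
Then remove 0.07215 M of L.
Step 2:
                   L          D          A          C
  init        0.1852     0.2515      8.624      2.283
  Δ         0.007889    0.02367   -0.01578   -0.01578
  eq          0.1931     0.2752      8.608      2.267
  solve Keq expr → x = -0.007889; check Q = 9.4590e+04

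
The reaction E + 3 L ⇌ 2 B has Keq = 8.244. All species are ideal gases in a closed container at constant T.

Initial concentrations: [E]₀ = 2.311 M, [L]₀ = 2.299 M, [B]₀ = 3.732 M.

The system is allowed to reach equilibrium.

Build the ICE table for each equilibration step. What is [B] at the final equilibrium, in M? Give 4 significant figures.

Q₀ = 0.496 vs Keq = 8.244 ⇒ Q<K, forward
Step 1:
                  E         L         B
  init        2.311     2.299     3.732
  Δ         -0.4019    -1.206    0.8037
  eq          1.909     1.093     4.536
  solve Keq expr → x = 0.4019; check Q = 8.244

[B]_eq = 4.536 M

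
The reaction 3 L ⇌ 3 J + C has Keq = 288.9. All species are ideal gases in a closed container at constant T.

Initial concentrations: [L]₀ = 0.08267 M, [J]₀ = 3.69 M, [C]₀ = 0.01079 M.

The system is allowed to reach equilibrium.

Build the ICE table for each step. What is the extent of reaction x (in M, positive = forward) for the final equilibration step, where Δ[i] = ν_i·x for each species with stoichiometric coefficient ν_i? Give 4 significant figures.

Q₀ = 959.5 vs Keq = 288.9 ⇒ Q>K, reverse
Step 1:
                    L           J           C
  I           0.08267        3.69     0.01079
  C           0.01573    -0.01573   -0.005242
  E            0.0984       3.674    0.005548
  solve Keq expr → x = -0.005242; check Q = 288.9

x = -0.005242 M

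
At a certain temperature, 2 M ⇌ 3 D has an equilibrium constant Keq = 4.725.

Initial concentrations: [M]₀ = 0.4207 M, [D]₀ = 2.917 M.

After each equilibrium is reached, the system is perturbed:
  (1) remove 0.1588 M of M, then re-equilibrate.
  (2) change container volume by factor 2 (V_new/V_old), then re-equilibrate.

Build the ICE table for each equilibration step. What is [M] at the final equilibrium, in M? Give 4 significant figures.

Q₀ = 140.2 vs Keq = 4.725 ⇒ Q>K, reverse
Step 1:
                  M         D
  init       0.4207     2.917
  Δ           0.722    -1.083
  eq          1.143     1.834
  solve Keq expr → x = -0.361; check Q = 4.725
Then remove 0.1588 M of M.
Step 2:
                  M         D
  init       0.9839     1.834
  Δ         0.06665  -0.09998
  eq          1.051     1.734
  solve Keq expr → x = -0.03333; check Q = 4.725
Then change container volume by factor 2 (V_new/V_old).
Step 3:
                  M         D
  init       0.5253     0.867
  Δ         -0.0771    0.1157
  eq         0.4482    0.9827
  solve Keq expr → x = 0.03855; check Q = 4.725

[M]_eq = 0.4482 M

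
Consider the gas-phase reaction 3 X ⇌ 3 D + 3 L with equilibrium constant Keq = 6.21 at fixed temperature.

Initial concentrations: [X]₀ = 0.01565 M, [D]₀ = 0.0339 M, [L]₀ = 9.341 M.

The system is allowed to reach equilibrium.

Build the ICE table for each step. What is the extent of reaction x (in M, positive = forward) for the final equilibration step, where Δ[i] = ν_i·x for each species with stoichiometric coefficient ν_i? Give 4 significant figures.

x = -0.008578 M

Q₀ = 8284 vs Keq = 6.21 ⇒ Q>K, reverse
Step 1:
                    X           D           L
  I           0.01565      0.0339       9.341
  C           0.02573    -0.02573    -0.02573
  E           0.04138    0.008166       9.315
  solve Keq expr → x = -0.008578; check Q = 6.21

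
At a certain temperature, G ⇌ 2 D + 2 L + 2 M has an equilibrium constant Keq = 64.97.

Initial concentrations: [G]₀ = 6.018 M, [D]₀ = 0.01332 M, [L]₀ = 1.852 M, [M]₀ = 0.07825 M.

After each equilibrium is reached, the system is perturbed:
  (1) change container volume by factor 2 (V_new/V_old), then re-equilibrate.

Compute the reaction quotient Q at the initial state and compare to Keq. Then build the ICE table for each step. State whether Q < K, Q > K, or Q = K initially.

Q₀ = 6.1917e-07 vs Keq = 64.97 ⇒ Q<K, forward
Step 1:
                  G         D         L         M
  init        6.018   0.01332     1.852   0.07825
  Δ          -1.045      2.09      2.09      2.09
  eq          4.973     2.103     3.942     2.168
  solve Keq expr → x = 1.045; check Q = 64.97
Then change container volume by factor 2 (V_new/V_old).
Step 2:
                  G         D         L         M
  init        2.487     1.052     1.971     1.084
  Δ         -0.4615    0.9231    0.9231    0.9231
  eq          2.025     1.975     2.894     2.007
  solve Keq expr → x = 0.4615; check Q = 64.97

Q₀ = 6.1917e-07; Q < K (proceeds forward)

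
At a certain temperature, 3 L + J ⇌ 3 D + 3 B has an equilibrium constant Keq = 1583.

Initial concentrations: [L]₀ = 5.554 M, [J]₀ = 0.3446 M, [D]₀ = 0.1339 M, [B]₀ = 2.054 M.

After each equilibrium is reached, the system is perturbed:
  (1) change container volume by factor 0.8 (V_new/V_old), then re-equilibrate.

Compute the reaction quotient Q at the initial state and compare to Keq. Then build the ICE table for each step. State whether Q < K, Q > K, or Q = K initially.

Q₀ = 3.5238e-04 vs Keq = 1583 ⇒ Q<K, forward
Step 1:
                   L          J          D          B
  init         5.554     0.3446     0.1339      2.054
  Δ           -1.033    -0.3443      1.033      1.033
  eq           4.521 3.1933e-04      1.167      3.087
  solve Keq expr → x = 0.3443; check Q = 1583
Then change container volume by factor 0.8 (V_new/V_old).
Step 2:
                   L          J          D          B
  init         5.651 3.9916e-04      1.458      3.859
  Δ       6.6937e-04 2.2312e-04 -6.6937e-04 -6.6937e-04
  eq           5.652 6.2228e-04      1.458      3.858
  solve Keq expr → x = -2.2312e-04; check Q = 1583

Q₀ = 3.5238e-04; Q < K (proceeds forward)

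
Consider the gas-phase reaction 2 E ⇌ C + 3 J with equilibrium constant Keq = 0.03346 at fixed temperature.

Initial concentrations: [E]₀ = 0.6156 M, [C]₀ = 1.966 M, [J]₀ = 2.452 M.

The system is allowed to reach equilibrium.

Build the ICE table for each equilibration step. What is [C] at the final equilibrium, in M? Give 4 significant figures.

[C]_eq = 1.302 M

Q₀ = 76.48 vs Keq = 0.03346 ⇒ Q>K, reverse
Step 1:
                  E         C         J
  Initial    0.6156     1.966     2.452
  Change      1.328   -0.6641    -1.992
  Equil       1.944     1.302    0.4596
  solve Keq expr → x = -0.6641; check Q = 0.03346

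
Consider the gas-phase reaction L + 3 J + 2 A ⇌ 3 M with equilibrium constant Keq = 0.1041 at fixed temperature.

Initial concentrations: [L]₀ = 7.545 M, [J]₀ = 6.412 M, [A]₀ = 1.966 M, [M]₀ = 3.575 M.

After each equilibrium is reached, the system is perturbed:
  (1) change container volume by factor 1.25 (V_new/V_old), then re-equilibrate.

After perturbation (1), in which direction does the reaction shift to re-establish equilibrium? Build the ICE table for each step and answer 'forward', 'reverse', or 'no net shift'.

Q₀ = 0.005943 vs Keq = 0.1041 ⇒ Q<K, forward
Step 1:
                    L           J           A           M
  I             7.545       6.412       1.966       3.575
  C           -0.4375      -1.313     -0.8751       1.313
  E             7.107       5.099       1.091       4.888
  solve Keq expr → x = 0.4375; check Q = 0.1041
Then change container volume by factor 1.25 (V_new/V_old).
Step 2:
                    L           J           A           M
  I             5.686       4.079      0.8727        3.91
  C           0.07503      0.2251      0.1501     -0.2251
  E             5.761       4.305       1.023       3.685
  solve Keq expr → x = -0.07503; check Q = 0.1041

Direction: reverse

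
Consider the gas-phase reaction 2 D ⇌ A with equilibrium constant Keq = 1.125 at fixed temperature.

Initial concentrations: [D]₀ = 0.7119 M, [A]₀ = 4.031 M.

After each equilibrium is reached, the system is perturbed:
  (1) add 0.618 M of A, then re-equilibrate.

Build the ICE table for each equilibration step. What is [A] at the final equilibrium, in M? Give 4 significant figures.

Q₀ = 7.954 vs Keq = 1.125 ⇒ Q>K, reverse
Step 1:
                   D          A
  Initial     0.7119      4.031
  Change       1.053    -0.5265
  Equil        1.765      3.504
  solve Keq expr → x = -0.5265; check Q = 1.125
Then add 0.618 M of A.
Step 2:
                   D          A
  Initial      1.765      4.122
  Change      0.1337   -0.06686
  Equil        1.899      4.056
  solve Keq expr → x = -0.06686; check Q = 1.125

[A]_eq = 4.056 M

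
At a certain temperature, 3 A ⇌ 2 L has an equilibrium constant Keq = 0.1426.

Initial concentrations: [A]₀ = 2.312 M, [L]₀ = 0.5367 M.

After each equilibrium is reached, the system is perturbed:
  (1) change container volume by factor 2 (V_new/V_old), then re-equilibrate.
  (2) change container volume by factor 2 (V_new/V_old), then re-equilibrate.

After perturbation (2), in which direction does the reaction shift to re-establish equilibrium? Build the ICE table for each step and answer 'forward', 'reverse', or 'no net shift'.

Q₀ = 0.02331 vs Keq = 0.1426 ⇒ Q<K, forward
Step 1:
                  A         L
  init        2.312    0.5367
  Δ         -0.5358    0.3572
  eq          1.776    0.8939
  solve Keq expr → x = 0.1786; check Q = 0.1426
Then change container volume by factor 2 (V_new/V_old).
Step 2:
                  A         L
  init       0.8881     0.447
  Δ          0.1076  -0.07175
  eq         0.9957    0.3752
  solve Keq expr → x = -0.03588; check Q = 0.1426
Then change container volume by factor 2 (V_new/V_old).
Step 3:
                  A         L
  init       0.4979    0.1876
  Δ         0.05105  -0.03403
  eq         0.5489    0.1536
  solve Keq expr → x = -0.01702; check Q = 0.1426

Direction: reverse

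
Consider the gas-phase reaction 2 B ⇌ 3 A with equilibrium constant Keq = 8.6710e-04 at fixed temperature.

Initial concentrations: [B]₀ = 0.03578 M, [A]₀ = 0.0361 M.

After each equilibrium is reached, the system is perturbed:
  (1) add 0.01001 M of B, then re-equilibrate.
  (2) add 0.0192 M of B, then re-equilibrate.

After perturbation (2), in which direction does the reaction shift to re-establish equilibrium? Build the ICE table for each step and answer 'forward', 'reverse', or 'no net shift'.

Q₀ = 0.03675 vs Keq = 8.6710e-04 ⇒ Q>K, reverse
Step 1:
                  B         A
  I         0.03578    0.0361
  C         0.01531  -0.02297
  E         0.05109   0.01313
  solve Keq expr → x = -0.007657; check Q = 8.6710e-04
Then add 0.01001 M of B.
Step 2:
                  B         A
  I          0.0611   0.01313
  C       -0.001001  0.001501
  E          0.0601   0.01463
  solve Keq expr → x = 5.0044e-04; check Q = 8.6710e-04
Then add 0.0192 M of B.
Step 3:
                  B         A
  I          0.0793   0.01463
  C       -0.001802  0.002702
  E          0.0775   0.01733
  solve Keq expr → x = 9.0082e-04; check Q = 8.6710e-04

Direction: forward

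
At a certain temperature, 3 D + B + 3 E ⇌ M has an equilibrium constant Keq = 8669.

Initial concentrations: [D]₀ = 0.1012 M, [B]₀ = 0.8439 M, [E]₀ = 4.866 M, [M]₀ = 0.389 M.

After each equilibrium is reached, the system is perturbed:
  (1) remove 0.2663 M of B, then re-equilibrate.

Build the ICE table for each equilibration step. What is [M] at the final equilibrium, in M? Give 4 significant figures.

[M]_eq = 0.4196 M

Q₀ = 3.86 vs Keq = 8669 ⇒ Q<K, forward
Step 1:
                    D           B           E           M
  init         0.1012      0.8439       4.866       0.389
  Δ          -0.09302    -0.03101    -0.09302     0.03101
  eq         0.008184      0.8129       4.773        0.42
  solve Keq expr → x = 0.03101; check Q = 8669
Then remove 0.2663 M of B.
Step 2:
                    D           B           E           M
  init       0.008184      0.5466       4.773        0.42
  Δ           0.00115  3.8344e-04     0.00115 -3.8344e-04
  eq         0.009334       0.547       4.774      0.4196
  solve Keq expr → x = -3.8344e-04; check Q = 8669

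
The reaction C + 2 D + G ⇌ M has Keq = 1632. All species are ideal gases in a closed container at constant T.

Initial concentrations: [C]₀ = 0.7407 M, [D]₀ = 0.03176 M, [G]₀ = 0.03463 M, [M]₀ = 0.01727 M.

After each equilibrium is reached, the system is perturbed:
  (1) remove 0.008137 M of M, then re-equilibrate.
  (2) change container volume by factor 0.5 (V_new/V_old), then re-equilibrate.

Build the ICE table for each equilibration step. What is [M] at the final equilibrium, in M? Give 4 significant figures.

[M]_eq = 0.04051 M

Q₀ = 667.5 vs Keq = 1632 ⇒ Q<K, forward
Step 1:
                   C          D          G          M
  I           0.7407    0.03176    0.03463    0.01727
  C        -0.003908  -0.007816  -0.003908   0.003908
  E           0.7368    0.02394    0.03072    0.02118
  solve Keq expr → x = 0.003908; check Q = 1632
Then remove 0.008137 M of M.
Step 2:
                   C          D          G          M
  I           0.7368    0.02394    0.03072    0.01304
  C        -0.001689  -0.003378  -0.001689   0.001689
  E           0.7351    0.02057    0.02903    0.01473
  solve Keq expr → x = 0.001689; check Q = 1632
Then change container volume by factor 0.5 (V_new/V_old).
Step 3:
                   C          D          G          M
  I             1.47    0.04113    0.05807    0.02946
  C         -0.01105   -0.02211   -0.01105    0.01105
  E            1.459    0.01902    0.04701    0.04051
  solve Keq expr → x = 0.01105; check Q = 1632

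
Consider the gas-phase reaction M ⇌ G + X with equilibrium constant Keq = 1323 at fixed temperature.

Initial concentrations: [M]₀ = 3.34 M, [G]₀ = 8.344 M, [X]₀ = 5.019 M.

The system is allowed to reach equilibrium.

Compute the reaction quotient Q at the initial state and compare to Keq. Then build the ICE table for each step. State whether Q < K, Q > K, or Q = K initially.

Q₀ = 12.54 vs Keq = 1323 ⇒ Q<K, forward
Step 1:
                  M         G         X
  init         3.34     8.344     5.019
  Δ          -3.267     3.267     3.267
  eq        0.07272     11.61     8.286
  solve Keq expr → x = 3.267; check Q = 1323

Q₀ = 12.54; Q < K (proceeds forward)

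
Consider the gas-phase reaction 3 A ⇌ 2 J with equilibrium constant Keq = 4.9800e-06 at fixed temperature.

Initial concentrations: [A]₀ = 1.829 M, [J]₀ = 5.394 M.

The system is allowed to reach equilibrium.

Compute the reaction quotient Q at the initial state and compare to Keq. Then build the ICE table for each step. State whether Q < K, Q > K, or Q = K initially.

Q₀ = 4.755 vs Keq = 4.9800e-06 ⇒ Q>K, reverse
Step 1:
                  A         J
  Initial     1.829     5.394
  Change      7.988    -5.325
  Equil       9.817   0.06864
  solve Keq expr → x = -2.663; check Q = 4.9800e-06

Q₀ = 4.755; Q > K (proceeds reverse)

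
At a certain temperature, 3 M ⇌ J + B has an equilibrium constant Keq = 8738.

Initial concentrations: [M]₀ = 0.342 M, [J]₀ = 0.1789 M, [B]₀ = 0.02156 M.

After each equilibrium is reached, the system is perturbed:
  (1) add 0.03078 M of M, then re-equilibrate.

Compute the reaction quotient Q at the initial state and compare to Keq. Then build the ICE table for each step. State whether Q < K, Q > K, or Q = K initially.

Q₀ = 0.09642; Q < K (proceeds forward)

Q₀ = 0.09642 vs Keq = 8738 ⇒ Q<K, forward
Step 1:
                  M         J         B
  Initial     0.342    0.1789   0.02156
  Change    -0.3258    0.1086    0.1086
  Equil     0.01624    0.2875    0.1301
  solve Keq expr → x = 0.1086; check Q = 8738
Then add 0.03078 M of M.
Step 2:
                  M         J         B
  Initial   0.04702    0.2875    0.1301
  Change   -0.03018   0.01006   0.01006
  Equil     0.01684    0.2975    0.1402
  solve Keq expr → x = 0.01006; check Q = 8738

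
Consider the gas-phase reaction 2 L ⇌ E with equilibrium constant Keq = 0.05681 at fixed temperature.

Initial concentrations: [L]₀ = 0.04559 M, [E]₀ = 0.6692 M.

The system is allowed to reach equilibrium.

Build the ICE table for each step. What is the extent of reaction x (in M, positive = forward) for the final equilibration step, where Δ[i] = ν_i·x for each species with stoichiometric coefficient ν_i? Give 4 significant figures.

x = -0.5852 M

Q₀ = 322 vs Keq = 0.05681 ⇒ Q>K, reverse
Step 1:
                   L          E
  init       0.04559     0.6692
  Δ             1.17    -0.5852
  eq           1.216      0.084
  solve Keq expr → x = -0.5852; check Q = 0.05681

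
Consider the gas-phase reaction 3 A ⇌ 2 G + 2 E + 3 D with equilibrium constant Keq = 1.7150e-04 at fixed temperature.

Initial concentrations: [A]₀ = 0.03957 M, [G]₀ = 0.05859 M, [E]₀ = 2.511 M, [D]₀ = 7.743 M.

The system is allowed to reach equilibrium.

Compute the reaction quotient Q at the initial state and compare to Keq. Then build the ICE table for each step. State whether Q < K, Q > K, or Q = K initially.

Q₀ = 1.6217e+05; Q > K (proceeds reverse)

Q₀ = 1.6217e+05 vs Keq = 1.7150e-04 ⇒ Q>K, reverse
Step 1:
                    A           G           E           D
  I           0.03957     0.05859       2.511       7.743
  C           0.08787    -0.05858    -0.05858    -0.08787
  E            0.1274  1.1470e-05       2.452       7.655
  solve Keq expr → x = -0.02929; check Q = 1.7150e-04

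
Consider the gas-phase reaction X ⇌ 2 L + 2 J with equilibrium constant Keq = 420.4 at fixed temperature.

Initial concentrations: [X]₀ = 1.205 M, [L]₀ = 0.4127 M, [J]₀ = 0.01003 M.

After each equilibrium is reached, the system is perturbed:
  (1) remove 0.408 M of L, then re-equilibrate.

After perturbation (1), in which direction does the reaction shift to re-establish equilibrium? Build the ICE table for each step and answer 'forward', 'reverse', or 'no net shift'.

Direction: forward

Q₀ = 1.4219e-05 vs Keq = 420.4 ⇒ Q<K, forward
Step 1:
                  X         L         J
  I           1.205    0.4127   0.01003
  C           -1.12      2.24      2.24
  E          0.0848     2.653      2.25
  solve Keq expr → x = 1.12; check Q = 420.4
Then remove 0.408 M of L.
Step 2:
                  X         L         J
  I          0.0848     2.245      2.25
  C         -0.0197   0.03941   0.03941
  E         0.06509     2.285      2.29
  solve Keq expr → x = 0.0197; check Q = 420.4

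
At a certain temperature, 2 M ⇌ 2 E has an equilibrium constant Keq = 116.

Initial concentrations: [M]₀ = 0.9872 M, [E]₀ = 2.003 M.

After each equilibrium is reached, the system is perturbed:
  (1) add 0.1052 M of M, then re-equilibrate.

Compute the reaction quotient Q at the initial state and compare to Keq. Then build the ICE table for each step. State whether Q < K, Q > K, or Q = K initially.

Q₀ = 4.117; Q < K (proceeds forward)

Q₀ = 4.117 vs Keq = 116 ⇒ Q<K, forward
Step 1:
                    M           E
  init         0.9872       2.003
  Δ           -0.7332      0.7332
  eq            0.254       2.736
  solve Keq expr → x = 0.3666; check Q = 116
Then add 0.1052 M of M.
Step 2:
                    M           E
  init         0.3592       2.736
  Δ          -0.09626     0.09626
  eq            0.263       2.832
  solve Keq expr → x = 0.04813; check Q = 116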